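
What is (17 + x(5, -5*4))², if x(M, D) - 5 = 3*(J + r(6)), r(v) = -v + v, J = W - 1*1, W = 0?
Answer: 361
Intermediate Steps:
J = -1 (J = 0 - 1*1 = 0 - 1 = -1)
r(v) = 0
x(M, D) = 2 (x(M, D) = 5 + 3*(-1 + 0) = 5 + 3*(-1) = 5 - 3 = 2)
(17 + x(5, -5*4))² = (17 + 2)² = 19² = 361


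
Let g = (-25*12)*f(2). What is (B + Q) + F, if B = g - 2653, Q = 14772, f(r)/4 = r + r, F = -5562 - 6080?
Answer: -4323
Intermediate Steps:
F = -11642
f(r) = 8*r (f(r) = 4*(r + r) = 4*(2*r) = 8*r)
g = -4800 (g = (-25*12)*(8*2) = -300*16 = -4800)
B = -7453 (B = -4800 - 2653 = -7453)
(B + Q) + F = (-7453 + 14772) - 11642 = 7319 - 11642 = -4323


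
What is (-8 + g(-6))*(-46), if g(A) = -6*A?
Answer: -1288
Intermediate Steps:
(-8 + g(-6))*(-46) = (-8 - 6*(-6))*(-46) = (-8 + 36)*(-46) = 28*(-46) = -1288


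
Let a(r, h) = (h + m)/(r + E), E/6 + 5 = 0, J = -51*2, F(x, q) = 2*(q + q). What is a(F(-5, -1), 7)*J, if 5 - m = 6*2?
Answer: 0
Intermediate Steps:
F(x, q) = 4*q (F(x, q) = 2*(2*q) = 4*q)
J = -102
m = -7 (m = 5 - 6*2 = 5 - 1*12 = 5 - 12 = -7)
E = -30 (E = -30 + 6*0 = -30 + 0 = -30)
a(r, h) = (-7 + h)/(-30 + r) (a(r, h) = (h - 7)/(r - 30) = (-7 + h)/(-30 + r))
a(F(-5, -1), 7)*J = ((-7 + 7)/(-30 + 4*(-1)))*(-102) = (0/(-30 - 4))*(-102) = (0/(-34))*(-102) = -1/34*0*(-102) = 0*(-102) = 0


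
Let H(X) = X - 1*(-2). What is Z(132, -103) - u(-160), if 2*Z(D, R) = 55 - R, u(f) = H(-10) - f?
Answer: -73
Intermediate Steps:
H(X) = 2 + X (H(X) = X + 2 = 2 + X)
u(f) = -8 - f (u(f) = (2 - 10) - f = -8 - f)
Z(D, R) = 55/2 - R/2 (Z(D, R) = (55 - R)/2 = 55/2 - R/2)
Z(132, -103) - u(-160) = (55/2 - ½*(-103)) - (-8 - 1*(-160)) = (55/2 + 103/2) - (-8 + 160) = 79 - 1*152 = 79 - 152 = -73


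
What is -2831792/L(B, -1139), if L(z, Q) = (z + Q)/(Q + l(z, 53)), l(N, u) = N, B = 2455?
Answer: -2831792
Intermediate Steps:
L(z, Q) = 1 (L(z, Q) = (z + Q)/(Q + z) = (Q + z)/(Q + z) = 1)
-2831792/L(B, -1139) = -2831792/1 = -2831792*1 = -2831792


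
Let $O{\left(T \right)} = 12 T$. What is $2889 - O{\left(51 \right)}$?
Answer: $2277$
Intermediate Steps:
$2889 - O{\left(51 \right)} = 2889 - 12 \cdot 51 = 2889 - 612 = 2277$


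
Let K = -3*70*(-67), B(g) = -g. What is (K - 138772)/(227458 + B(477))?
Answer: -124702/226981 ≈ -0.54939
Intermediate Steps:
K = 14070 (K = -210*(-67) = 14070)
(K - 138772)/(227458 + B(477)) = (14070 - 138772)/(227458 - 1*477) = -124702/(227458 - 477) = -124702/226981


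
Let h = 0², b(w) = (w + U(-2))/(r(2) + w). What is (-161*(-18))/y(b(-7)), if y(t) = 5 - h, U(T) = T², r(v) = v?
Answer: 2898/5 ≈ 579.60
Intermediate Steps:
b(w) = (4 + w)/(2 + w) (b(w) = (w + (-2)²)/(2 + w) = (w + 4)/(2 + w) = (4 + w)/(2 + w))
h = 0
y(t) = 5 (y(t) = 5 - 1*0 = 5 + 0 = 5)
(-161*(-18))/y(b(-7)) = -161*(-18)/5 = 2898*(⅕) = 2898/5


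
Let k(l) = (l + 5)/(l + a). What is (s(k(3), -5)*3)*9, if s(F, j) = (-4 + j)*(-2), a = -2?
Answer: 486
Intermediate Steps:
k(l) = (5 + l)/(-2 + l) (k(l) = (l + 5)/(l - 2) = (5 + l)/(-2 + l))
s(F, j) = 8 - 2*j
(s(k(3), -5)*3)*9 = ((8 - 2*(-5))*3)*9 = ((8 + 10)*3)*9 = (18*3)*9 = 54*9 = 486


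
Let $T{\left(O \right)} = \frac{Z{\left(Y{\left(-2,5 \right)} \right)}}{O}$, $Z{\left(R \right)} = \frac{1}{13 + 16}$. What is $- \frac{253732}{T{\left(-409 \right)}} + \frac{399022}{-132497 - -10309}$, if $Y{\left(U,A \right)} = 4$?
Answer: $\frac{183863324606177}{61094} \approx 3.0095 \cdot 10^{9}$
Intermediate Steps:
$Z{\left(R \right)} = \frac{1}{29}$
$T{\left(O \right)} = \frac{1}{29 O}$
$- \frac{253732}{T{\left(-409 \right)}} + \frac{399022}{-132497 - -10309} = - \frac{253732}{\frac{1}{29} \frac{1}{-409}} + \frac{399022}{-132497 - -10309} = - \frac{253732}{\frac{1}{29} \left(- \frac{1}{409}\right)} + \frac{399022}{-132497 + 10309} = - \frac{253732}{- \frac{1}{11861}} + \frac{399022}{-122188} = \left(-253732\right) \left(-11861\right) + 399022 \left(- \frac{1}{122188}\right) = 3009515252 - \frac{199511}{61094} = \frac{183863324606177}{61094}$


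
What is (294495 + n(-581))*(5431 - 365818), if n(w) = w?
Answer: -105922784718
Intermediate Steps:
(294495 + n(-581))*(5431 - 365818) = (294495 - 581)*(5431 - 365818) = 293914*(-360387) = -105922784718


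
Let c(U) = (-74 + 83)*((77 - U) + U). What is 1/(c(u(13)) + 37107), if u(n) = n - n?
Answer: 1/37800 ≈ 2.6455e-5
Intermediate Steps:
u(n) = 0
c(U) = 693 (c(U) = 9*77 = 693)
1/(c(u(13)) + 37107) = 1/(693 + 37107) = 1/37800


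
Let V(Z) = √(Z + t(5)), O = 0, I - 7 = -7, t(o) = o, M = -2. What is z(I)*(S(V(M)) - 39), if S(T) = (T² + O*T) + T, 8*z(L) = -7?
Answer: 63/2 - 7*√3/8 ≈ 29.984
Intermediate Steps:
I = 0 (I = 7 - 7 = 0)
z(L) = -7/8 (z(L) = (⅛)*(-7) = -7/8)
V(Z) = √(5 + Z) (V(Z) = √(Z + 5) = √(5 + Z))
S(T) = T + T² (S(T) = (T² + 0*T) + T = (T² + 0) + T = T² + T = T + T²)
z(I)*(S(V(M)) - 39) = -7*(√(5 - 2)*(1 + √(5 - 2)) - 39)/8 = -7*(√3*(1 + √3) - 39)/8 = -7*(-39 + √3*(1 + √3))/8 = 273/8 - 7*√3*(1 + √3)/8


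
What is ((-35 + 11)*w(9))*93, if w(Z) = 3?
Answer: -6696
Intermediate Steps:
((-35 + 11)*w(9))*93 = ((-35 + 11)*3)*93 = -24*3*93 = -72*93 = -6696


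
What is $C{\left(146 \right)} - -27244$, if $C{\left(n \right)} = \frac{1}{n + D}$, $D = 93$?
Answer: $\frac{6511317}{239} \approx 27244.0$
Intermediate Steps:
$C{\left(n \right)} = \frac{1}{93 + n}$ ($C{\left(n \right)} = \frac{1}{n + 93} = \frac{1}{93 + n}$)
$C{\left(146 \right)} - -27244 = \frac{1}{93 + 146} - -27244 = \frac{1}{239} + 27244 = \frac{6511317}{239}$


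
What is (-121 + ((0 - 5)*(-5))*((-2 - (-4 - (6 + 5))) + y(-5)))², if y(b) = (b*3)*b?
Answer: 4322241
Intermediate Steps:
y(b) = 3*b² (y(b) = (3*b)*b = 3*b²)
(-121 + ((0 - 5)*(-5))*((-2 - (-4 - (6 + 5))) + y(-5)))² = (-121 + ((0 - 5)*(-5))*((-2 - (-4 - (6 + 5))) + 3*(-5)²))² = (-121 + (-5*(-5))*((-2 - (-4 - 1*11)) + 3*25))² = (-121 + 25*((-2 - (-4 - 11)) + 75))² = (-121 + 25*((-2 - 1*(-15)) + 75))² = (-121 + 25*((-2 + 15) + 75))² = (-121 + 25*(13 + 75))² = (-121 + 25*88)² = (-121 + 2200)² = 2079² = 4322241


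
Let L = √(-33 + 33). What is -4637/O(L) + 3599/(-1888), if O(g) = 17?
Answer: -149421/544 ≈ -274.67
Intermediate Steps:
L = 0 (L = √0 = 0)
-4637/O(L) + 3599/(-1888) = -4637/17 + 3599/(-1888) = -4637*1/17 + 3599*(-1/1888) = -4637/17 - 61/32 = -149421/544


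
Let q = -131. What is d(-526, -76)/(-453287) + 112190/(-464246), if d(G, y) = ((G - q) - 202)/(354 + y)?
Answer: -7068604748239/29250698047678 ≈ -0.24166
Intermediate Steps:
d(G, y) = (-71 + G)/(354 + y) (d(G, y) = ((G - 1*(-131)) - 202)/(354 + y) = ((G + 131) - 202)/(354 + y) = ((131 + G) - 202)/(354 + y) = (-71 + G)/(354 + y))
d(-526, -76)/(-453287) + 112190/(-464246) = ((-71 - 526)/(354 - 76))/(-453287) + 112190/(-464246) = (-597/278)*(-1/453287) + 112190*(-1/464246) = ((1/278)*(-597))*(-1/453287) - 56095/232123 = -597/278*(-1/453287) - 56095/232123 = 597/126013786 - 56095/232123 = -7068604748239/29250698047678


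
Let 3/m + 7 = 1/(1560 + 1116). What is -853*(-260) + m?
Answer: 4154153152/18731 ≈ 2.2178e+5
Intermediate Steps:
m = -8028/18731 (m = 3/(-7 + 1/(1560 + 1116)) = 3/(-7 + 1/2676) = 3/(-18731/2676) = 3*(-2676/18731) = -8028/18731 ≈ -0.42859)
-853*(-260) + m = -853*(-260) - 8028/18731 = 221780 - 8028/18731 = 4154153152/18731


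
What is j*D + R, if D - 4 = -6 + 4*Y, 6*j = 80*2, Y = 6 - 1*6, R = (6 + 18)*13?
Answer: 776/3 ≈ 258.67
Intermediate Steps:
R = 312 (R = 24*13 = 312)
Y = 0 (Y = 6 - 6 = 0)
j = 80/3 (j = (80*2)/6 = (1/6)*160 = 80/3 ≈ 26.667)
D = -2 (D = 4 + (-6 + 4*0) = 4 + (-6 + 0) = 4 - 6 = -2)
j*D + R = (80/3)*(-2) + 312 = -160/3 + 312 = 776/3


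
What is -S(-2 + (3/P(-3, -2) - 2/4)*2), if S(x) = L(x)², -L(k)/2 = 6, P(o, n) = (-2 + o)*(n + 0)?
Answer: -144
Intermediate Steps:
P(o, n) = n*(-2 + o) (P(o, n) = (-2 + o)*n = n*(-2 + o))
L(k) = -12 (L(k) = -2*6 = -12)
S(x) = 144 (S(x) = (-12)² = 144)
-S(-2 + (3/P(-3, -2) - 2/4)*2) = -1*144 = -144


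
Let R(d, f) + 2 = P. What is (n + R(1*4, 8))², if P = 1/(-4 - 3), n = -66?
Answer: 227529/49 ≈ 4643.4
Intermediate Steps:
P = -⅐ (P = 1/(-7) = -⅐ ≈ -0.14286)
R(d, f) = -15/7 (R(d, f) = -2 - ⅐ = -15/7)
(n + R(1*4, 8))² = (-66 - 15/7)² = (-477/7)² = 227529/49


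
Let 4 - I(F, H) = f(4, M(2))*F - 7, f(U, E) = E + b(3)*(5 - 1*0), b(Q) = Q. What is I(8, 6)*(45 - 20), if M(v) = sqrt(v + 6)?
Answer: -2725 - 400*sqrt(2) ≈ -3290.7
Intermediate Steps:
M(v) = sqrt(6 + v)
f(U, E) = 15 + E (f(U, E) = E + 3*(5 - 1*0) = E + 3*(5 + 0) = E + 3*5 = E + 15 = 15 + E)
I(F, H) = 11 - F*(15 + 2*sqrt(2)) (I(F, H) = 4 - ((15 + sqrt(6 + 2))*F - 7) = 4 - ((15 + sqrt(8))*F - 7) = 4 - ((15 + 2*sqrt(2))*F - 7) = 4 - (F*(15 + 2*sqrt(2)) - 7) = 4 - (-7 + F*(15 + 2*sqrt(2))) = 4 + (7 - F*(15 + 2*sqrt(2))) = 11 - F*(15 + 2*sqrt(2)))
I(8, 6)*(45 - 20) = (11 - 1*8*(15 + 2*sqrt(2)))*(45 - 20) = (11 + (-120 - 16*sqrt(2)))*25 = (-109 - 16*sqrt(2))*25 = -2725 - 400*sqrt(2)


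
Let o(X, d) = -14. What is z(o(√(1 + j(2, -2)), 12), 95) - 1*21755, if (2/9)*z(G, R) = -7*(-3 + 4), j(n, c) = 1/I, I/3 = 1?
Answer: -43573/2 ≈ -21787.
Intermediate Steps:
I = 3 (I = 3*1 = 3)
j(n, c) = ⅓ (j(n, c) = 1/3 = ⅓)
z(G, R) = -63/2 (z(G, R) = 9*(-7*(-3 + 4))/2 = 9*(-7*1)/2 = (9/2)*(-7) = -63/2)
z(o(√(1 + j(2, -2)), 12), 95) - 1*21755 = -63/2 - 1*21755 = -63/2 - 21755 = -43573/2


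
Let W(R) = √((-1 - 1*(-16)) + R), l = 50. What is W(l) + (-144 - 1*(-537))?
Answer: 393 + √65 ≈ 401.06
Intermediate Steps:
W(R) = √(15 + R) (W(R) = √((-1 + 16) + R) = √(15 + R))
W(l) + (-144 - 1*(-537)) = √(15 + 50) + (-144 - 1*(-537)) = √65 + (-144 + 537) = √65 + 393 = 393 + √65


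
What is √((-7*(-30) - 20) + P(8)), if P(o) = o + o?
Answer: √206 ≈ 14.353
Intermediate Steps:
P(o) = 2*o
√((-7*(-30) - 20) + P(8)) = √((-7*(-30) - 20) + 2*8) = √((210 - 20) + 16) = √(190 + 16) = √206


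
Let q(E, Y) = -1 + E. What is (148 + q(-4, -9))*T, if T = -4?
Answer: -572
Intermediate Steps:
(148 + q(-4, -9))*T = (148 + (-1 - 4))*(-4) = (148 - 5)*(-4) = 143*(-4) = -572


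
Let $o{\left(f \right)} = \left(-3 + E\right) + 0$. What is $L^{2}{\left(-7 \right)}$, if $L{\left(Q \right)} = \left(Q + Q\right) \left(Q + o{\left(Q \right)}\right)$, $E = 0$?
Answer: $19600$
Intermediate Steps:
$o{\left(f \right)} = -3$ ($o{\left(f \right)} = \left(-3 + 0\right) + 0 = -3 + 0 = -3$)
$L{\left(Q \right)} = 2 Q \left(-3 + Q\right)$ ($L{\left(Q \right)} = \left(Q + Q\right) \left(Q - 3\right) = 2 Q \left(-3 + Q\right)$)
$L^{2}{\left(-7 \right)} = \left(2 \left(-7\right) \left(-3 - 7\right)\right)^{2} = \left(2 \left(-7\right) \left(-10\right)\right)^{2} = 140^{2} = 19600$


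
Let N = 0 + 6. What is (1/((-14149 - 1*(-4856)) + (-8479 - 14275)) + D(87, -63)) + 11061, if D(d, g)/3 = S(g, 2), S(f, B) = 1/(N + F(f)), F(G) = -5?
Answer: 354568007/32047 ≈ 11064.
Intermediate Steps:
N = 6
S(f, B) = 1 (S(f, B) = 1/(6 - 5) = 1/1 = 1)
D(d, g) = 3 (D(d, g) = 3*1 = 3)
(1/((-14149 - 1*(-4856)) + (-8479 - 14275)) + D(87, -63)) + 11061 = (1/((-14149 - 1*(-4856)) + (-8479 - 14275)) + 3) + 11061 = (1/((-14149 + 4856) - 22754) + 3) + 11061 = (1/(-9293 - 22754) + 3) + 11061 = (1/(-32047) + 3) + 11061 = (-1/32047 + 3) + 11061 = 96140/32047 + 11061 = 354568007/32047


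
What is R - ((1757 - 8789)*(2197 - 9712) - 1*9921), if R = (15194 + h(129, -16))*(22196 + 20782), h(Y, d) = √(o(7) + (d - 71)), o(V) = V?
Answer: 600172173 + 171912*I*√5 ≈ 6.0017e+8 + 3.8441e+5*I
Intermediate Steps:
h(Y, d) = √(-64 + d) (h(Y, d) = √(7 + (d - 71)) = √(7 + (-71 + d)) = √(-64 + d))
R = 653007732 + 171912*I*√5 (R = (15194 + √(-64 - 16))*(22196 + 20782) = (15194 + √(-80))*42978 = (15194 + 4*I*√5)*42978 = 653007732 + 171912*I*√5 ≈ 6.5301e+8 + 3.8441e+5*I)
R - ((1757 - 8789)*(2197 - 9712) - 1*9921) = (653007732 + 171912*I*√5) - ((1757 - 8789)*(2197 - 9712) - 1*9921) = (653007732 + 171912*I*√5) - (-7032*(-7515) - 9921) = (653007732 + 171912*I*√5) - (52845480 - 9921) = (653007732 + 171912*I*√5) - 1*52835559 = (653007732 + 171912*I*√5) - 52835559 = 600172173 + 171912*I*√5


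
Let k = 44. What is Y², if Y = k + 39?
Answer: 6889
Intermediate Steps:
Y = 83 (Y = 44 + 39 = 83)
Y² = 83² = 6889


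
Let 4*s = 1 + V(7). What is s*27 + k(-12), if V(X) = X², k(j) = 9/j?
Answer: 1347/4 ≈ 336.75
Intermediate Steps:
s = 25/2 (s = (1 + 7²)/4 = (1 + 49)/4 = (¼)*50 = 25/2 ≈ 12.500)
s*27 + k(-12) = (25/2)*27 + 9/(-12) = 675/2 + 9*(-1/12) = 675/2 - ¾ = 1347/4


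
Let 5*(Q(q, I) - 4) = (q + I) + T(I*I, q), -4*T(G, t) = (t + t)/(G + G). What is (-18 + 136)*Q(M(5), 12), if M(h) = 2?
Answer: 577669/720 ≈ 802.32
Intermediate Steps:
T(G, t) = -t/(4*G) (T(G, t) = -(t + t)/(4*(G + G)) = -2*t/(4*(2*G)) = -2*t*1/(2*G)/4 = -t/(4*G))
Q(q, I) = 4 + I/5 + q/5 - q/(20*I²) (Q(q, I) = 4 + ((q + I) - q/(4*(I*I)))/5 = 4 + ((I + q) - q/(4*(I²)))/5 = 4 + ((I + q) - q/(4*I²))/5 = 4 + (I + q - q/(4*I²))/5 = 4 + (I/5 + q/5 - q/(20*I²)) = 4 + I/5 + q/5 - q/(20*I²))
(-18 + 136)*Q(M(5), 12) = (-18 + 136)*(4 + (⅕)*12 + (⅕)*2 - 1/20*2/12²) = 118*(4 + 12/5 + ⅖ - 1/20*2*1/144) = 118*(4 + 12/5 + ⅖ - 1/1440) = 118*(9791/1440) = 577669/720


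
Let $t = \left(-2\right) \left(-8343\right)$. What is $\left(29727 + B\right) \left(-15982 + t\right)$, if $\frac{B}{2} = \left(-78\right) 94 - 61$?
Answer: $10518464$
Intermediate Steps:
$t = 16686$
$B = -14786$ ($B = 2 \left(\left(-78\right) 94 - 61\right) = 2 \left(-7332 - 61\right) = 2 \left(-7393\right) = -14786$)
$\left(29727 + B\right) \left(-15982 + t\right) = \left(29727 - 14786\right) \left(-15982 + 16686\right) = 14941 \cdot 704 = 10518464$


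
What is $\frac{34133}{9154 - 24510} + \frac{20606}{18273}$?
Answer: $- \frac{27935143}{25509108} \approx -1.0951$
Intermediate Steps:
$\frac{34133}{9154 - 24510} + \frac{20606}{18273} = \frac{34133}{-15356} + 20606 \cdot \frac{1}{18273} = 34133 \left(- \frac{1}{15356}\right) + \frac{20606}{18273} = - \frac{3103}{1396} + \frac{20606}{18273} = - \frac{27935143}{25509108}$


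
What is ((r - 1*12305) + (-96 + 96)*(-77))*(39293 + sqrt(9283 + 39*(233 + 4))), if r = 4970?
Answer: -288214155 - 7335*sqrt(18526) ≈ -2.8921e+8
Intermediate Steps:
((r - 1*12305) + (-96 + 96)*(-77))*(39293 + sqrt(9283 + 39*(233 + 4))) = ((4970 - 1*12305) + (-96 + 96)*(-77))*(39293 + sqrt(9283 + 39*(233 + 4))) = ((4970 - 12305) + 0*(-77))*(39293 + sqrt(9283 + 39*237)) = (-7335 + 0)*(39293 + sqrt(9283 + 9243)) = -7335*(39293 + sqrt(18526)) = -288214155 - 7335*sqrt(18526)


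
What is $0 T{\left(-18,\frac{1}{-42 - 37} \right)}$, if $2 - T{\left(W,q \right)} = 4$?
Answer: $0$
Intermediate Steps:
$T{\left(W,q \right)} = -2$ ($T{\left(W,q \right)} = 2 - 4 = -2$)
$0 T{\left(-18,\frac{1}{-42 - 37} \right)} = 0 \left(-2\right) = 0$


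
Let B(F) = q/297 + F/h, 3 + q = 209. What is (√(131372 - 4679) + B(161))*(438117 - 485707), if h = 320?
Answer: -541274383/9504 - 142770*√14077 ≈ -1.6996e+7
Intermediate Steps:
q = 206 (q = -3 + 209 = 206)
B(F) = 206/297 + F/320
(√(131372 - 4679) + B(161))*(438117 - 485707) = (√(131372 - 4679) + (206/297 + (1/320)*161))*(438117 - 485707) = (√126693 + (206/297 + 161/320))*(-47590) = (3*√14077 + 113737/95040)*(-47590) = (113737/95040 + 3*√14077)*(-47590) = -541274383/9504 - 142770*√14077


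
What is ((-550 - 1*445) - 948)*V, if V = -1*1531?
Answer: 2974733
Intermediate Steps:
V = -1531
((-550 - 1*445) - 948)*V = ((-550 - 1*445) - 948)*(-1531) = ((-550 - 445) - 948)*(-1531) = (-995 - 948)*(-1531) = -1943*(-1531) = 2974733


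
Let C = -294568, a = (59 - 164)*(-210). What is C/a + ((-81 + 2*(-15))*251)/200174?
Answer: -29789594941/2206918350 ≈ -13.498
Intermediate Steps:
a = 22050 (a = -105*(-210) = 22050)
C/a + ((-81 + 2*(-15))*251)/200174 = -294568/22050 + ((-81 + 2*(-15))*251)/200174 = -294568*1/22050 + ((-81 - 30)*251)*(1/200174) = -147284/11025 - 111*251*(1/200174) = -147284/11025 - 27861*1/200174 = -147284/11025 - 27861/200174 = -29789594941/2206918350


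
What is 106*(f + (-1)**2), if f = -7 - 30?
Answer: -3816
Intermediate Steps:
f = -37
106*(f + (-1)**2) = 106*(-37 + (-1)**2) = 106*(-37 + 1) = 106*(-36) = -3816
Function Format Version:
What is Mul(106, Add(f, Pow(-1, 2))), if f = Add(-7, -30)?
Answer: -3816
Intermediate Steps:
f = -37
Mul(106, Add(f, Pow(-1, 2))) = Mul(106, Add(-37, Pow(-1, 2))) = Mul(106, Add(-37, 1)) = Mul(106, -36) = -3816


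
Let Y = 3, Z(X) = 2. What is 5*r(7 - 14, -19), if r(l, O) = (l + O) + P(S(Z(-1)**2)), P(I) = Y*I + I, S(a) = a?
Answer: -50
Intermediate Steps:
P(I) = 4*I (P(I) = 3*I + I = 4*I)
r(l, O) = 16 + O + l (r(l, O) = (l + O) + 4*2**2 = (O + l) + 4*4 = (O + l) + 16 = 16 + O + l)
5*r(7 - 14, -19) = 5*(16 - 19 + (7 - 14)) = 5*(16 - 19 - 7) = 5*(-10) = -50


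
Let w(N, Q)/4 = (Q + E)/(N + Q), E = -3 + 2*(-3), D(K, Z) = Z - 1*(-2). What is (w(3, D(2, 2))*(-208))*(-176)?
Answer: -732160/7 ≈ -1.0459e+5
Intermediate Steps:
D(K, Z) = 2 + Z (D(K, Z) = Z + 2 = 2 + Z)
E = -9 (E = -3 - 6 = -9)
w(N, Q) = 4*(-9 + Q)/(N + Q) (w(N, Q) = 4*((Q - 9)/(N + Q)) = 4*((-9 + Q)/(N + Q)) = 4*(-9 + Q)/(N + Q))
(w(3, D(2, 2))*(-208))*(-176) = ((4*(-9 + (2 + 2))/(3 + (2 + 2)))*(-208))*(-176) = ((4*(-9 + 4)/(3 + 4))*(-208))*(-176) = ((4*(-5)/7)*(-208))*(-176) = ((4*(⅐)*(-5))*(-208))*(-176) = -20/7*(-208)*(-176) = (4160/7)*(-176) = -732160/7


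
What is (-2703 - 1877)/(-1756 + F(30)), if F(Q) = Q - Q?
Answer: 1145/439 ≈ 2.6082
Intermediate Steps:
F(Q) = 0
(-2703 - 1877)/(-1756 + F(30)) = (-2703 - 1877)/(-1756 + 0) = -4580/(-1756) = -4580*(-1/1756) = 1145/439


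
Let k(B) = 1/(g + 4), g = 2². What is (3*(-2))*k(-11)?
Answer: -¾ ≈ -0.75000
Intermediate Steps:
g = 4
k(B) = ⅛ (k(B) = 1/(4 + 4) = 1/8 = ⅛)
(3*(-2))*k(-11) = (3*(-2))*(⅛) = -6*⅛ = -¾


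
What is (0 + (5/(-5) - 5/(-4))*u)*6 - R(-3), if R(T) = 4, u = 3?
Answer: ½ ≈ 0.50000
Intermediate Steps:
(0 + (5/(-5) - 5/(-4))*u)*6 - R(-3) = (0 + (5/(-5) - 5/(-4))*3)*6 - 1*4 = (0 + (5*(-⅕) - 5*(-¼))*3)*6 - 4 = (0 + (-1 + 5/4)*3)*6 - 4 = (0 + (¼)*3)*6 - 4 = (0 + ¾)*6 - 4 = (¾)*6 - 4 = 9/2 - 4 = ½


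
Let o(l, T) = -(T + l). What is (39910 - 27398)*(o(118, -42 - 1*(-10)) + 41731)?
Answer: 521062240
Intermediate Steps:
o(l, T) = -T - l
(39910 - 27398)*(o(118, -42 - 1*(-10)) + 41731) = (39910 - 27398)*((-(-42 - 1*(-10)) - 1*118) + 41731) = 12512*((-(-42 + 10) - 118) + 41731) = 12512*((-1*(-32) - 118) + 41731) = 12512*((32 - 118) + 41731) = 12512*(-86 + 41731) = 12512*41645 = 521062240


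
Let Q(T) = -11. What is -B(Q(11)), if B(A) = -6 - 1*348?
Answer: 354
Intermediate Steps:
B(A) = -354 (B(A) = -6 - 348 = -354)
-B(Q(11)) = -1*(-354) = 354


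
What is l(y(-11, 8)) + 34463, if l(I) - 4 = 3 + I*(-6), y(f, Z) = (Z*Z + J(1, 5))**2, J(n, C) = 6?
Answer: 5070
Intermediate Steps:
y(f, Z) = (6 + Z**2)**2 (y(f, Z) = (Z*Z + 6)**2 = (Z**2 + 6)**2 = (6 + Z**2)**2)
l(I) = 7 - 6*I (l(I) = 4 + (3 + I*(-6)) = 4 + (3 - 6*I) = 7 - 6*I)
l(y(-11, 8)) + 34463 = (7 - 6*(6 + 8**2)**2) + 34463 = (7 - 6*(6 + 64)**2) + 34463 = (7 - 6*70**2) + 34463 = (7 - 6*4900) + 34463 = (7 - 29400) + 34463 = -29393 + 34463 = 5070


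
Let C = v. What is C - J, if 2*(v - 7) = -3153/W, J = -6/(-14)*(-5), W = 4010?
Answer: 491209/56140 ≈ 8.7497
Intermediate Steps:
J = -15/7 (J = -6*(-1)/14*(-5) = -1*(-3/7)*(-5) = (3/7)*(-5) = -15/7 ≈ -2.1429)
v = 52987/8020 (v = 7 + (-3153/4010)/2 = 7 + (-3153*1/4010)/2 = 7 + (½)*(-3153/4010) = 7 - 3153/8020 = 52987/8020 ≈ 6.6069)
C = 52987/8020 ≈ 6.6069
C - J = 52987/8020 - 1*(-15/7) = 52987/8020 + 15/7 = 491209/56140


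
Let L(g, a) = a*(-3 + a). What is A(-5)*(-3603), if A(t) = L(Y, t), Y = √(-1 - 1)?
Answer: -144120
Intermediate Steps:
Y = I*√2 (Y = √(-2) = I*√2 ≈ 1.4142*I)
A(t) = t*(-3 + t)
A(-5)*(-3603) = -5*(-3 - 5)*(-3603) = -5*(-8)*(-3603) = 40*(-3603) = -144120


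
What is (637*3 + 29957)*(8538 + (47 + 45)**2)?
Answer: 541819736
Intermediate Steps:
(637*3 + 29957)*(8538 + (47 + 45)**2) = (1911 + 29957)*(8538 + 92**2) = 31868*(8538 + 8464) = 31868*17002 = 541819736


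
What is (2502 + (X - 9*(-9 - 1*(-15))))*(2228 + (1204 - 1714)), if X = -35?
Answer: 4145534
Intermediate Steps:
(2502 + (X - 9*(-9 - 1*(-15))))*(2228 + (1204 - 1714)) = (2502 + (-35 - 9*(-9 - 1*(-15))))*(2228 + (1204 - 1714)) = (2502 + (-35 - 9*(-9 + 15)))*(2228 - 510) = (2502 + (-35 - 9*6))*1718 = (2502 + (-35 - 54))*1718 = (2502 - 89)*1718 = 2413*1718 = 4145534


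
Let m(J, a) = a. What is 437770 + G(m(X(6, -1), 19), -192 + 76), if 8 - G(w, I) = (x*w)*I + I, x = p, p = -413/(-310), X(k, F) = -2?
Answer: 68328696/155 ≈ 4.4083e+5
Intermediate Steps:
p = 413/310 (p = -413*(-1/310) = 413/310 ≈ 1.3323)
x = 413/310 ≈ 1.3323
G(w, I) = 8 - I - 413*I*w/310 (G(w, I) = 8 - ((413*w/310)*I + I) = 8 - (413*I*w/310 + I) = 8 - (I + 413*I*w/310) = 8 + (-I - 413*I*w/310) = 8 - I - 413*I*w/310)
437770 + G(m(X(6, -1), 19), -192 + 76) = 437770 + (8 - (-192 + 76) - 413/310*(-192 + 76)*19) = 437770 + (8 - 1*(-116) - 413/310*(-116)*19) = 437770 + (8 + 116 + 455126/155) = 437770 + 474346/155 = 68328696/155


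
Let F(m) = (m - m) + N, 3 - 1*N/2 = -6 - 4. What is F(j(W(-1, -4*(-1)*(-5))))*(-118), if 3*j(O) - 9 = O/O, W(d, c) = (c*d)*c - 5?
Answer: -3068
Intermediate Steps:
N = 26 (N = 6 - 2*(-6 - 4) = 6 - 2*(-10) = 6 + 20 = 26)
W(d, c) = -5 + d*c² (W(d, c) = d*c² - 5 = -5 + d*c²)
j(O) = 10/3 (j(O) = 3 + (O/O)/3 = 3 + (⅓)*1 = 3 + ⅓ = 10/3)
F(m) = 26 (F(m) = (m - m) + 26 = 0 + 26 = 26)
F(j(W(-1, -4*(-1)*(-5))))*(-118) = 26*(-118) = -3068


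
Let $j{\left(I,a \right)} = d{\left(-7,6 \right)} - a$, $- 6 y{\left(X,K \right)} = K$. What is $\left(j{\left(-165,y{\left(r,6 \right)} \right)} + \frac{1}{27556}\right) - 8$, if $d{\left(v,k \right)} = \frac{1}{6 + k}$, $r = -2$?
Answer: $- \frac{142946}{20667} \approx -6.9166$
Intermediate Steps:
$y{\left(X,K \right)} = - \frac{K}{6}$
$j{\left(I,a \right)} = \frac{1}{12} - a$ ($j{\left(I,a \right)} = \frac{1}{6 + 6} - a = \frac{1}{12} - a$)
$\left(j{\left(-165,y{\left(r,6 \right)} \right)} + \frac{1}{27556}\right) - 8 = \left(\left(\frac{1}{12} - \left(- \frac{1}{6}\right) 6\right) + \frac{1}{27556}\right) - 8 = \left(\left(\frac{1}{12} - -1\right) + \frac{1}{27556}\right) - 8 = \left(\left(\frac{1}{12} + 1\right) + \frac{1}{27556}\right) - 8 = \left(\frac{13}{12} + \frac{1}{27556}\right) - 8 = \frac{22390}{20667} - 8 = - \frac{142946}{20667}$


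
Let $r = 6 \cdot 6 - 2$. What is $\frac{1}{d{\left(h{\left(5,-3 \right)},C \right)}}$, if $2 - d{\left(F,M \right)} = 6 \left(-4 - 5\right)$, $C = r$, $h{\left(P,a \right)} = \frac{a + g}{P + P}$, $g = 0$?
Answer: $\frac{1}{56} \approx 0.017857$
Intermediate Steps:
$h{\left(P,a \right)} = \frac{a}{2 P}$ ($h{\left(P,a \right)} = \frac{a + 0}{P + P} = \frac{a}{2 P}$)
$r = 34$ ($r = 36 - 2 = 34$)
$C = 34$
$d{\left(F,M \right)} = 56$ ($d{\left(F,M \right)} = 2 - 6 \left(-4 - 5\right) = 2 - 6 \left(-9\right) = 2 - -54 = 2 + 54 = 56$)
$\frac{1}{d{\left(h{\left(5,-3 \right)},C \right)}} = \frac{1}{56}$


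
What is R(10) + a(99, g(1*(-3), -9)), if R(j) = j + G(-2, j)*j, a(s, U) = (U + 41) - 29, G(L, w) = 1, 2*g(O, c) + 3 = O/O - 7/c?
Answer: 565/18 ≈ 31.389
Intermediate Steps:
g(O, c) = -1 - 7/(2*c) (g(O, c) = -3/2 + (O/O - 7/c)/2 = -3/2 + (1 - 7/c)/2 = -3/2 + (½ - 7/(2*c)) = -1 - 7/(2*c))
a(s, U) = 12 + U (a(s, U) = (41 + U) - 29 = 12 + U)
R(j) = 2*j (R(j) = j + 1*j = j + j = 2*j)
R(10) + a(99, g(1*(-3), -9)) = 2*10 + (12 + (-7/2 - 1*(-9))/(-9)) = 20 + (12 - (-7/2 + 9)/9) = 20 + (12 - ⅑*11/2) = 20 + (12 - 11/18) = 20 + 205/18 = 565/18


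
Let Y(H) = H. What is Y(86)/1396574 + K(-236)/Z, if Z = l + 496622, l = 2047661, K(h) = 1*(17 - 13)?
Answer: 112197317/1776639743221 ≈ 6.3151e-5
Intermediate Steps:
K(h) = 4 (K(h) = 1*4 = 4)
Z = 2544283 (Z = 2047661 + 496622 = 2544283)
Y(86)/1396574 + K(-236)/Z = 86/1396574 + 4/2544283 = 86*(1/1396574) + 4*(1/2544283) = 43/698287 + 4/2544283 = 112197317/1776639743221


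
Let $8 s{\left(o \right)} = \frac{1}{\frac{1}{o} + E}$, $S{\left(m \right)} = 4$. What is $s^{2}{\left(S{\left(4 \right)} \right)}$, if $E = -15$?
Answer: $\frac{1}{13924} \approx 7.1818 \cdot 10^{-5}$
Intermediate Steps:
$s{\left(o \right)} = \frac{1}{8 \left(-15 + \frac{1}{o}\right)}$ ($s{\left(o \right)} = \frac{1}{8 \left(\frac{1}{o} - 15\right)} = \frac{1}{8 \left(-15 + \frac{1}{o}\right)}$)
$s^{2}{\left(S{\left(4 \right)} \right)} = \left(\left(-1\right) 4 \frac{1}{-8 + 120 \cdot 4}\right)^{2} = \left(\left(-1\right) 4 \frac{1}{-8 + 480}\right)^{2} = \left(\left(-1\right) 4 \cdot \frac{1}{472}\right)^{2} = \left(- \frac{1}{118}\right)^{2} = \frac{1}{13924}$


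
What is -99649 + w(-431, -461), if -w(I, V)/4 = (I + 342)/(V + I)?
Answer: -22221816/223 ≈ -99649.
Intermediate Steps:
w(I, V) = -4*(342 + I)/(I + V) (w(I, V) = -4*(I + 342)/(V + I) = -4*(342 + I)/(I + V))
-99649 + w(-431, -461) = -99649 + 4*(-342 - 1*(-431))/(-431 - 461) = -99649 + 4*(-342 + 431)/(-892) = -99649 + 4*(-1/892)*89 = -99649 - 89/223 = -22221816/223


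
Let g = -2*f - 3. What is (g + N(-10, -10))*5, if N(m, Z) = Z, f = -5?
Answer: -15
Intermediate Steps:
g = 7 (g = -2*(-5) - 3 = 10 - 3 = 7)
(g + N(-10, -10))*5 = (7 - 10)*5 = -3*5 = -15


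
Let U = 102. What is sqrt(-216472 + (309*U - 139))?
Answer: I*sqrt(185093) ≈ 430.22*I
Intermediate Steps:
sqrt(-216472 + (309*U - 139)) = sqrt(-216472 + (309*102 - 139)) = sqrt(-216472 + (31518 - 139)) = sqrt(-216472 + 31379) = sqrt(-185093) = I*sqrt(185093)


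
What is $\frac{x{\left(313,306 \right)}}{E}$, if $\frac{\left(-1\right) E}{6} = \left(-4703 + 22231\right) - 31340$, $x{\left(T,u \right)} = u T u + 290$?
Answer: $\frac{14654179}{41436} \approx 353.66$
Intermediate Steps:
$x{\left(T,u \right)} = 290 + T u^{2}$ ($x{\left(T,u \right)} = T u u + 290 = T u^{2} + 290 = 290 + T u^{2}$)
$E = 82872$ ($E = - 6 \left(\left(-4703 + 22231\right) - 31340\right) = - 6 \left(17528 - 31340\right) = \left(-6\right) \left(-13812\right) = 82872$)
$\frac{x{\left(313,306 \right)}}{E} = \frac{290 + 313 \cdot 306^{2}}{82872} = \left(290 + 313 \cdot 93636\right) \frac{1}{82872} = \left(290 + 29308068\right) \frac{1}{82872} = 29308358 \cdot \frac{1}{82872} = \frac{14654179}{41436}$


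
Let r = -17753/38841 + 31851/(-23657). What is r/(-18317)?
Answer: 1657107412/16830786773229 ≈ 9.8457e-5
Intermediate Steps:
r = -1657107412/918861537 (r = -17753*1/38841 + 31851*(-1/23657) = -17753/38841 - 31851/23657 = -1657107412/918861537 ≈ -1.8034)
r/(-18317) = -1657107412/918861537/(-18317) = -1657107412/918861537*(-1/18317) = 1657107412/16830786773229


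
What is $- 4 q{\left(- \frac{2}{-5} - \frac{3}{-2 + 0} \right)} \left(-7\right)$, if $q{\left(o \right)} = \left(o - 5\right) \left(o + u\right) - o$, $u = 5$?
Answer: $- \frac{16303}{25} \approx -652.12$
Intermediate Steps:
$q{\left(o \right)} = - o + \left(-5 + o\right) \left(5 + o\right)$ ($q{\left(o \right)} = \left(o - 5\right) \left(o + 5\right) - o = \left(-5 + o\right) \left(5 + o\right) - o = - o + \left(-5 + o\right) \left(5 + o\right)$)
$- 4 q{\left(- \frac{2}{-5} - \frac{3}{-2 + 0} \right)} \left(-7\right) = - 4 \left(-25 + \left(- \frac{2}{-5} - \frac{3}{-2 + 0}\right)^{2} - \left(- \frac{2}{-5} - \frac{3}{-2 + 0}\right)\right) \left(-7\right) = - 4 \left(-25 + \left(\left(-2\right) \left(- \frac{1}{5}\right) - \frac{3}{-2}\right)^{2} - \left(\left(-2\right) \left(- \frac{1}{5}\right) - \frac{3}{-2}\right)\right) \left(-7\right) = - 4 \left(-25 + \left(\frac{2}{5} - - \frac{3}{2}\right)^{2} - \left(\frac{2}{5} - - \frac{3}{2}\right)\right) \left(-7\right) = - 4 \left(-25 + \left(\frac{2}{5} + \frac{3}{2}\right)^{2} - \left(\frac{2}{5} + \frac{3}{2}\right)\right) \left(-7\right) = - 4 \left(-25 + \left(\frac{19}{10}\right)^{2} - \frac{19}{10}\right) \left(-7\right) = - 4 \left(-25 + \frac{361}{100} - \frac{19}{10}\right) \left(-7\right) = \left(-4\right) \left(- \frac{2329}{100}\right) \left(-7\right) = \frac{2329}{25} \left(-7\right) = - \frac{16303}{25}$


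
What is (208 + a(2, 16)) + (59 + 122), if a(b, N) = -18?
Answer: 371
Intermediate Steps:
(208 + a(2, 16)) + (59 + 122) = (208 - 18) + (59 + 122) = 190 + 181 = 371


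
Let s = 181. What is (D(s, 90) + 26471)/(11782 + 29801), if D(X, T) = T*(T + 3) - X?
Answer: 34660/41583 ≈ 0.83351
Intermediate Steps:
D(X, T) = -X + T*(3 + T) (D(X, T) = T*(3 + T) - X = -X + T*(3 + T))
(D(s, 90) + 26471)/(11782 + 29801) = ((90² - 1*181 + 3*90) + 26471)/(11782 + 29801) = ((8100 - 181 + 270) + 26471)/41583 = (8189 + 26471)*(1/41583) = 34660*(1/41583) = 34660/41583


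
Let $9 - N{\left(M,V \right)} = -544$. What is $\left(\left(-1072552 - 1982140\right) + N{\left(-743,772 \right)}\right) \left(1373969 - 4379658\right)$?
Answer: $9179791996771$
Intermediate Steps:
$N{\left(M,V \right)} = 553$ ($N{\left(M,V \right)} = 9 - -544 = 9 + 544 = 553$)
$\left(\left(-1072552 - 1982140\right) + N{\left(-743,772 \right)}\right) \left(1373969 - 4379658\right) = \left(\left(-1072552 - 1982140\right) + 553\right) \left(1373969 - 4379658\right) = \left(-3054692 + 553\right) \left(-3005689\right) = \left(-3054139\right) \left(-3005689\right) = 9179791996771$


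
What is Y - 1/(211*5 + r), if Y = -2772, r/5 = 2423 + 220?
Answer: -39556441/14270 ≈ -2772.0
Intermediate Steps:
r = 13215 (r = 5*(2423 + 220) = 5*2643 = 13215)
Y - 1/(211*5 + r) = -2772 - 1/(211*5 + 13215) = -2772 - 1/(1055 + 13215) = -2772 - 1/14270 = -39556441/14270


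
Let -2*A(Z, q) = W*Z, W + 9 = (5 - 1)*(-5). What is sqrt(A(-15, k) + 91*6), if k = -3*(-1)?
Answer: 3*sqrt(146)/2 ≈ 18.125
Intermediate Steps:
k = 3
W = -29 (W = -9 + (5 - 1)*(-5) = -9 + 4*(-5) = -9 - 20 = -29)
A(Z, q) = 29*Z/2 (A(Z, q) = -(-29)*Z/2 = 29*Z/2)
sqrt(A(-15, k) + 91*6) = sqrt((29/2)*(-15) + 91*6) = sqrt(-435/2 + 546) = sqrt(657/2) = 3*sqrt(146)/2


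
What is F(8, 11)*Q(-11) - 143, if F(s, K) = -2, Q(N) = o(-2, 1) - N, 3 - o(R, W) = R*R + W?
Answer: -161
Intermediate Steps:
o(R, W) = 3 - W - R² (o(R, W) = 3 - (R*R + W) = 3 - (R² + W) = 3 - (W + R²) = 3 + (-W - R²) = 3 - W - R²)
Q(N) = -2 - N (Q(N) = (3 - 1*1 - 1*(-2)²) - N = (3 - 1 - 1*4) - N = (3 - 1 - 4) - N = -2 - N)
F(8, 11)*Q(-11) - 143 = -2*(-2 - 1*(-11)) - 143 = -2*(-2 + 11) - 143 = -2*9 - 143 = -18 - 143 = -161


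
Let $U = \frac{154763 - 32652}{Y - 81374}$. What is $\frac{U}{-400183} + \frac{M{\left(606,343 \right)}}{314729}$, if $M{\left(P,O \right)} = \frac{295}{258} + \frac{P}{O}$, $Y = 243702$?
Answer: $\frac{136005988254947}{18461908135800828888} \approx 7.3668 \cdot 10^{-6}$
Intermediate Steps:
$U = \frac{122111}{162328}$ ($U = \frac{154763 - 32652}{243702 - 81374} = \frac{122111}{243702 - 81374} = \frac{122111}{162328} \approx 0.75225$)
$M{\left(P,O \right)} = \frac{295}{258} + \frac{P}{O}$ ($M{\left(P,O \right)} = 295 \cdot \frac{1}{258} + \frac{P}{O} = \frac{295}{258} + \frac{P}{O}$)
$\frac{U}{-400183} + \frac{M{\left(606,343 \right)}}{314729} = \frac{122111}{162328 \left(-400183\right)} + \frac{\frac{295}{258} + \frac{606}{343}}{314729} = \frac{122111}{162328} \left(- \frac{1}{400183}\right) + \left(\frac{295}{258} + 606 \cdot \frac{1}{343}\right) \frac{1}{314729} = - \frac{122111}{64960906024} + \left(\frac{295}{258} + \frac{606}{343}\right) \frac{1}{314729} = - \frac{122111}{64960906024} + \frac{257533}{88494} \cdot \frac{1}{314729} = - \frac{122111}{64960906024} + \frac{257533}{27851628126} = \frac{136005988254947}{18461908135800828888}$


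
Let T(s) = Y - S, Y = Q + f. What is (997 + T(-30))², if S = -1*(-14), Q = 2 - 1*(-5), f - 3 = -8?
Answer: 970225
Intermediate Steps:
f = -5 (f = 3 - 8 = -5)
Q = 7 (Q = 2 + 5 = 7)
S = 14
Y = 2 (Y = 7 - 5 = 2)
T(s) = -12 (T(s) = 2 - 1*14 = 2 - 14 = -12)
(997 + T(-30))² = (997 - 12)² = 985² = 970225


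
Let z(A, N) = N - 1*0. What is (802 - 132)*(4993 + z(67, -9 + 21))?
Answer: 3353350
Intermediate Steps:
z(A, N) = N (z(A, N) = N + 0 = N)
(802 - 132)*(4993 + z(67, -9 + 21)) = (802 - 132)*(4993 + (-9 + 21)) = 670*(4993 + 12) = 670*5005 = 3353350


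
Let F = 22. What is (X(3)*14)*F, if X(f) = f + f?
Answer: 1848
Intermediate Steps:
X(f) = 2*f
(X(3)*14)*F = ((2*3)*14)*22 = (6*14)*22 = 84*22 = 1848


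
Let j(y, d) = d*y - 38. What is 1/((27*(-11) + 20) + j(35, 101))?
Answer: 1/3220 ≈ 0.00031056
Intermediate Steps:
j(y, d) = -38 + d*y
1/((27*(-11) + 20) + j(35, 101)) = 1/((27*(-11) + 20) + (-38 + 101*35)) = 1/((-297 + 20) + (-38 + 3535)) = 1/(-277 + 3497) = 1/3220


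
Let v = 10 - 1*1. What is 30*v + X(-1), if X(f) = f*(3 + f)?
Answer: 268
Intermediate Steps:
v = 9 (v = 10 - 1 = 9)
30*v + X(-1) = 30*9 - (3 - 1) = 270 - 1*2 = 270 - 2 = 268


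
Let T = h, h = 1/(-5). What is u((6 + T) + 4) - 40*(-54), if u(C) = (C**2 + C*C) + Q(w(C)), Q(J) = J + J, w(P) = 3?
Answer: 58952/25 ≈ 2358.1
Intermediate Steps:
h = -1/5 ≈ -0.20000
T = -1/5 ≈ -0.20000
Q(J) = 2*J
u(C) = 6 + 2*C**2 (u(C) = (C**2 + C*C) + 2*3 = (C**2 + C**2) + 6 = 2*C**2 + 6 = 6 + 2*C**2)
u((6 + T) + 4) - 40*(-54) = (6 + 2*((6 - 1/5) + 4)**2) - 40*(-54) = (6 + 2*(29/5 + 4)**2) + 2160 = (6 + 2*(49/5)**2) + 2160 = (6 + 2*(2401/25)) + 2160 = (6 + 4802/25) + 2160 = 4952/25 + 2160 = 58952/25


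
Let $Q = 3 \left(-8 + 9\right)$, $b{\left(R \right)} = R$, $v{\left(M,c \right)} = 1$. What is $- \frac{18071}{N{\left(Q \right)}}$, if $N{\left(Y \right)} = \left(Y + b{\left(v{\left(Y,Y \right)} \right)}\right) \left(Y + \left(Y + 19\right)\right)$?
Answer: $- \frac{18071}{100} \approx -180.71$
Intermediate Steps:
$Q = 3$ ($Q = 3 \cdot 1 = 3$)
$N{\left(Y \right)} = \left(1 + Y\right) \left(19 + 2 Y\right)$ ($N{\left(Y \right)} = \left(Y + 1\right) \left(Y + \left(Y + 19\right)\right) = \left(1 + Y\right) \left(Y + \left(19 + Y\right)\right) = \left(1 + Y\right) \left(19 + 2 Y\right)$)
$- \frac{18071}{N{\left(Q \right)}} = - \frac{18071}{19 + 2 \cdot 3^{2} + 21 \cdot 3} = - \frac{18071}{19 + 2 \cdot 9 + 63} = - \frac{18071}{19 + 18 + 63} = - \frac{18071}{100}$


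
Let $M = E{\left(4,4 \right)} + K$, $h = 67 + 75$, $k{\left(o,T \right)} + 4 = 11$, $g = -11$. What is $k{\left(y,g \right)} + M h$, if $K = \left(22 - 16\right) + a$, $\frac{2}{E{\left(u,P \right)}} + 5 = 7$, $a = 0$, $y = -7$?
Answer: $1001$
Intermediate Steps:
$k{\left(o,T \right)} = 7$ ($k{\left(o,T \right)} = -4 + 11 = 7$)
$E{\left(u,P \right)} = 1$ ($E{\left(u,P \right)} = \frac{2}{-5 + 7} = \frac{2}{2} = 2 \cdot \frac{1}{2} = 1$)
$K = 6$ ($K = \left(22 - 16\right) + 0 = 6 + 0 = 6$)
$h = 142$
$M = 7$ ($M = 1 + 6 = 7$)
$k{\left(y,g \right)} + M h = 7 + 7 \cdot 142 = 7 + 994 = 1001$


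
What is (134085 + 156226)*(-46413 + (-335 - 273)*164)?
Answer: -42421694875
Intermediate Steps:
(134085 + 156226)*(-46413 + (-335 - 273)*164) = 290311*(-46413 - 608*164) = 290311*(-46413 - 99712) = 290311*(-146125) = -42421694875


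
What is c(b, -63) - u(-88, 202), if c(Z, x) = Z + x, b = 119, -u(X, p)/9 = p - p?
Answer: 56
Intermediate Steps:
u(X, p) = 0 (u(X, p) = -9*(p - p) = -9*0 = 0)
c(b, -63) - u(-88, 202) = (119 - 63) - 1*0 = 56 + 0 = 56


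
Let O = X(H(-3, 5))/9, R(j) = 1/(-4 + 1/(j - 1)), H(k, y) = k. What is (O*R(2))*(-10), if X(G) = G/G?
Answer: 10/27 ≈ 0.37037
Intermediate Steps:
R(j) = 1/(-4 + 1/(-1 + j))
X(G) = 1
O = 1/9 ≈ 0.11111
(O*R(2))*(-10) = (((1 - 1*2)/(-5 + 4*2))/9)*(-10) = (((1 - 2)/(-5 + 8))/9)*(-10) = ((-1/3)/9)*(-10) = (((1/3)*(-1))/9)*(-10) = ((1/9)*(-1/3))*(-10) = -1/27*(-10) = 10/27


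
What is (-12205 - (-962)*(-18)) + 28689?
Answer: -832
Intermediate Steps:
(-12205 - (-962)*(-18)) + 28689 = (-12205 - 1*17316) + 28689 = (-12205 - 17316) + 28689 = -29521 + 28689 = -832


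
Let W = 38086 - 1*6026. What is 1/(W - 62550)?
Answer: -1/30490 ≈ -3.2798e-5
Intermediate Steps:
W = 32060 (W = 38086 - 6026 = 32060)
1/(W - 62550) = 1/(32060 - 62550) = 1/(-30490) = -1/30490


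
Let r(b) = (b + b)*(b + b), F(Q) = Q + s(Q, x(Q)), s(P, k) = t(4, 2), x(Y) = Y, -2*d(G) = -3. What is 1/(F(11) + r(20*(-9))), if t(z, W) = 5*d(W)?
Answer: 2/259237 ≈ 7.7149e-6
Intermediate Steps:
d(G) = 3/2 (d(G) = -1/2*(-3) = 3/2)
t(z, W) = 15/2 (t(z, W) = 5*(3/2) = 15/2)
s(P, k) = 15/2
F(Q) = 15/2 + Q (F(Q) = Q + 15/2 = 15/2 + Q)
r(b) = 4*b**2 (r(b) = (2*b)*(2*b) = 4*b**2)
1/(F(11) + r(20*(-9))) = 1/((15/2 + 11) + 4*(20*(-9))**2) = 1/(37/2 + 4*(-180)**2) = 1/(37/2 + 4*32400) = 1/(37/2 + 129600) = 1/(259237/2) = 2/259237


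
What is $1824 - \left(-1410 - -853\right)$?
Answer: $2381$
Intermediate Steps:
$1824 - \left(-1410 - -853\right) = 1824 - \left(-1410 + 853\right) = 1824 - -557 = 1824 + 557 = 2381$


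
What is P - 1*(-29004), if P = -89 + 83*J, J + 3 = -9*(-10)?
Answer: 36136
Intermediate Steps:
J = 87 (J = -3 - 9*(-10) = -3 + 90 = 87)
P = 7132 (P = -89 + 83*87 = -89 + 7221 = 7132)
P - 1*(-29004) = 7132 - 1*(-29004) = 7132 + 29004 = 36136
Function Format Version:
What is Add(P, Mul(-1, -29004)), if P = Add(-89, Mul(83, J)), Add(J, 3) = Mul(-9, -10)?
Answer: 36136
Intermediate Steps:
J = 87 (J = Add(-3, Mul(-9, -10)) = Add(-3, 90) = 87)
P = 7132 (P = Add(-89, Mul(83, 87)) = Add(-89, 7221) = 7132)
Add(P, Mul(-1, -29004)) = Add(7132, Mul(-1, -29004)) = Add(7132, 29004) = 36136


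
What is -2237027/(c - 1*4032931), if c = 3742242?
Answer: 2237027/290689 ≈ 7.6956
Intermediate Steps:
-2237027/(c - 1*4032931) = -2237027/(3742242 - 1*4032931) = -2237027/(3742242 - 4032931) = -2237027/(-290689) = -2237027*(-1/290689) = 2237027/290689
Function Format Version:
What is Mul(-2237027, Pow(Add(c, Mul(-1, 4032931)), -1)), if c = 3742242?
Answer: Rational(2237027, 290689) ≈ 7.6956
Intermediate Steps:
Mul(-2237027, Pow(Add(c, Mul(-1, 4032931)), -1)) = Mul(-2237027, Pow(Add(3742242, Mul(-1, 4032931)), -1)) = Mul(-2237027, Pow(Add(3742242, -4032931), -1)) = Mul(-2237027, Pow(-290689, -1)) = Mul(-2237027, Rational(-1, 290689)) = Rational(2237027, 290689)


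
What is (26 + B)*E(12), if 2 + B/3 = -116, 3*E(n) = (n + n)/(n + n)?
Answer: -328/3 ≈ -109.33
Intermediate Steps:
E(n) = ⅓ (E(n) = ((n + n)/(n + n))/3 = ((2*n)/((2*n)))/3 = ((2*n)*(1/(2*n)))/3 = (⅓)*1 = ⅓)
B = -354 (B = -6 + 3*(-116) = -6 - 348 = -354)
(26 + B)*E(12) = (26 - 354)*(⅓) = -328*⅓ = -328/3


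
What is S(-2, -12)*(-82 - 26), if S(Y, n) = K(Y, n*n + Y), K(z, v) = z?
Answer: 216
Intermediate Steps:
S(Y, n) = Y
S(-2, -12)*(-82 - 26) = -2*(-82 - 26) = -2*(-108) = 216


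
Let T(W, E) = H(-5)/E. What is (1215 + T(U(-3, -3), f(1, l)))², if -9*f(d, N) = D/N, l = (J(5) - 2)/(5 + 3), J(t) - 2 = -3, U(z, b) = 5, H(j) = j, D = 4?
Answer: 1501175025/1024 ≈ 1.4660e+6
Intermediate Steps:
J(t) = -1 (J(t) = 2 - 3 = -1)
l = -3/8 (l = (-1 - 2)/(5 + 3) = -3/8 ≈ -0.37500)
f(d, N) = -4/(9*N)
T(W, E) = -5/E
(1215 + T(U(-3, -3), f(1, l)))² = (1215 - 5/((-4/(9*(-3/8)))))² = (1215 - 5/((-4/9*(-8/3))))² = (1215 - 5/32/27)² = (1215 - 5*27/32)² = (1215 - 135/32)² = (38745/32)² = 1501175025/1024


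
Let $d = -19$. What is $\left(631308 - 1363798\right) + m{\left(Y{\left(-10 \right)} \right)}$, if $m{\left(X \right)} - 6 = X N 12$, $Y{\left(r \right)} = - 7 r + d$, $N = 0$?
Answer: $-732484$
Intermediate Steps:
$Y{\left(r \right)} = -19 - 7 r$ ($Y{\left(r \right)} = - 7 r - 19 = -19 - 7 r$)
$m{\left(X \right)} = 6$ ($m{\left(X \right)} = 6 + X 0 \cdot 12 = 6 + 0 \cdot 12 = 6 + 0 = 6$)
$\left(631308 - 1363798\right) + m{\left(Y{\left(-10 \right)} \right)} = \left(631308 - 1363798\right) + 6 = -732490 + 6 = -732484$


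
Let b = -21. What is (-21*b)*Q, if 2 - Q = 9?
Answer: -3087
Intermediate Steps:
Q = -7 (Q = 2 - 1*9 = 2 - 9 = -7)
(-21*b)*Q = -21*(-21)*(-7) = 441*(-7) = -3087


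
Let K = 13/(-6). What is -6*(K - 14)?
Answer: 97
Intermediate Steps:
K = -13/6 (K = 13*(-⅙) = -13/6 ≈ -2.1667)
-6*(K - 14) = -6*(-13/6 - 14) = -6*(-97/6) = 97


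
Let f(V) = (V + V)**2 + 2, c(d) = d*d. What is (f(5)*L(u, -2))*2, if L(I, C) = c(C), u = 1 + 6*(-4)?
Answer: 816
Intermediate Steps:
c(d) = d**2
u = -23 (u = 1 - 24 = -23)
L(I, C) = C**2
f(V) = 2 + 4*V**2 (f(V) = (2*V)**2 + 2 = 4*V**2 + 2 = 2 + 4*V**2)
(f(5)*L(u, -2))*2 = ((2 + 4*5**2)*(-2)**2)*2 = ((2 + 4*25)*4)*2 = ((2 + 100)*4)*2 = (102*4)*2 = 408*2 = 816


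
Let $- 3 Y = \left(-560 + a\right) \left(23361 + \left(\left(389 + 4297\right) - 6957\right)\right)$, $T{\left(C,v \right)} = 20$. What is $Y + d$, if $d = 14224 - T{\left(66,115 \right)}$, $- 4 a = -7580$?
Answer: $-9370846$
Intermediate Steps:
$a = 1895$ ($a = \left(- \frac{1}{4}\right) \left(-7580\right) = 1895$)
$d = 14204$ ($d = 14224 - 20 = 14204$)
$Y = -9385050$ ($Y = - \frac{\left(-560 + 1895\right) \left(23361 + \left(\left(389 + 4297\right) - 6957\right)\right)}{3} = - \frac{1335 \left(23361 + \left(4686 - 6957\right)\right)}{3} = - \frac{1335 \left(23361 - 2271\right)}{3} = - \frac{1335 \cdot 21090}{3} = \left(- \frac{1}{3}\right) 28155150 = -9385050$)
$Y + d = -9385050 + 14204 = -9370846$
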